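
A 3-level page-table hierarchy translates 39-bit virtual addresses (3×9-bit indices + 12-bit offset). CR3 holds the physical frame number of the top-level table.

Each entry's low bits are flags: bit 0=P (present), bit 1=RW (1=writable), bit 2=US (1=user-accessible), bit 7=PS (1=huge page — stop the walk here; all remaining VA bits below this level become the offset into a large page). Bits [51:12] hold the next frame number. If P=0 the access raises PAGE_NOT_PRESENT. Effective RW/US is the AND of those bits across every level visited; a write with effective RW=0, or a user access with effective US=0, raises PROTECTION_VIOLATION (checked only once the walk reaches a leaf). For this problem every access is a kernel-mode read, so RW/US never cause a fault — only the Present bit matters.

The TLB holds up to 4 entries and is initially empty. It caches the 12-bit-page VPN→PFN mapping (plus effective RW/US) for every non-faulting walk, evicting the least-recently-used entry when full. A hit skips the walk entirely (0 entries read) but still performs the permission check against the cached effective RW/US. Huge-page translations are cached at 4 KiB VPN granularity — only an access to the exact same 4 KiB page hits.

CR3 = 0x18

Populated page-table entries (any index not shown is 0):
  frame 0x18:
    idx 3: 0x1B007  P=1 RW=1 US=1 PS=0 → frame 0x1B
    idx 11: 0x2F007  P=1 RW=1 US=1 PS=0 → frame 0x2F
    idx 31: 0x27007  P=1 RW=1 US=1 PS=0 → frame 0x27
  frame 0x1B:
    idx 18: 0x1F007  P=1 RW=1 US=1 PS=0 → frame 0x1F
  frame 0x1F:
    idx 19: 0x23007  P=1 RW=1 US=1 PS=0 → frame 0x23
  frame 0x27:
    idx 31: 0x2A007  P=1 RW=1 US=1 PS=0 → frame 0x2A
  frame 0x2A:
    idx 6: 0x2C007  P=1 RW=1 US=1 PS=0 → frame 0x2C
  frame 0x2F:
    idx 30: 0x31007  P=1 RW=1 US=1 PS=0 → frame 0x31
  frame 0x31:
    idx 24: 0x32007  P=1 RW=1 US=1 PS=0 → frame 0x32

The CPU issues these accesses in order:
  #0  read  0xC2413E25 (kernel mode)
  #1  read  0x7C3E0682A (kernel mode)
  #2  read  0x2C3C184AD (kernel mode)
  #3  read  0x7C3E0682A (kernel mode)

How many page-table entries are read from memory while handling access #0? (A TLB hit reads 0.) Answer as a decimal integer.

Trace:
#0 VA=0xC2413E25 (r,kernel):
  lvl0: tbl 0x18, slot 3 ⇒ 0x1B007 (P1/RW1/US1/PS0)
  lvl1: tbl 0x1B, slot 18 ⇒ 0x1F007 (P1/RW1/US1/PS0)
  lvl2: tbl 0x1F, slot 19 ⇒ 0x23007 (P1/RW1/US1/PS0)
  → PA=0x23E25  (3 entries read)
#1 VA=0x7C3E0682A (r,kernel):
  lvl0: tbl 0x18, slot 31 ⇒ 0x27007 (P1/RW1/US1/PS0)
  lvl1: tbl 0x27, slot 31 ⇒ 0x2A007 (P1/RW1/US1/PS0)
  lvl2: tbl 0x2A, slot 6 ⇒ 0x2C007 (P1/RW1/US1/PS0)
  → PA=0x2C82A  (3 entries read)
#2 VA=0x2C3C184AD (r,kernel):
  lvl0: tbl 0x18, slot 11 ⇒ 0x2F007 (P1/RW1/US1/PS0)
  lvl1: tbl 0x2F, slot 30 ⇒ 0x31007 (P1/RW1/US1/PS0)
  lvl2: tbl 0x31, slot 24 ⇒ 0x32007 (P1/RW1/US1/PS0)
  → PA=0x324AD  (3 entries read)
#3 VA=0x7C3E0682A (r,kernel):
  TLB hit vpn=0x7C3E06 → PA=0x2C82A

Entries read for #0: 3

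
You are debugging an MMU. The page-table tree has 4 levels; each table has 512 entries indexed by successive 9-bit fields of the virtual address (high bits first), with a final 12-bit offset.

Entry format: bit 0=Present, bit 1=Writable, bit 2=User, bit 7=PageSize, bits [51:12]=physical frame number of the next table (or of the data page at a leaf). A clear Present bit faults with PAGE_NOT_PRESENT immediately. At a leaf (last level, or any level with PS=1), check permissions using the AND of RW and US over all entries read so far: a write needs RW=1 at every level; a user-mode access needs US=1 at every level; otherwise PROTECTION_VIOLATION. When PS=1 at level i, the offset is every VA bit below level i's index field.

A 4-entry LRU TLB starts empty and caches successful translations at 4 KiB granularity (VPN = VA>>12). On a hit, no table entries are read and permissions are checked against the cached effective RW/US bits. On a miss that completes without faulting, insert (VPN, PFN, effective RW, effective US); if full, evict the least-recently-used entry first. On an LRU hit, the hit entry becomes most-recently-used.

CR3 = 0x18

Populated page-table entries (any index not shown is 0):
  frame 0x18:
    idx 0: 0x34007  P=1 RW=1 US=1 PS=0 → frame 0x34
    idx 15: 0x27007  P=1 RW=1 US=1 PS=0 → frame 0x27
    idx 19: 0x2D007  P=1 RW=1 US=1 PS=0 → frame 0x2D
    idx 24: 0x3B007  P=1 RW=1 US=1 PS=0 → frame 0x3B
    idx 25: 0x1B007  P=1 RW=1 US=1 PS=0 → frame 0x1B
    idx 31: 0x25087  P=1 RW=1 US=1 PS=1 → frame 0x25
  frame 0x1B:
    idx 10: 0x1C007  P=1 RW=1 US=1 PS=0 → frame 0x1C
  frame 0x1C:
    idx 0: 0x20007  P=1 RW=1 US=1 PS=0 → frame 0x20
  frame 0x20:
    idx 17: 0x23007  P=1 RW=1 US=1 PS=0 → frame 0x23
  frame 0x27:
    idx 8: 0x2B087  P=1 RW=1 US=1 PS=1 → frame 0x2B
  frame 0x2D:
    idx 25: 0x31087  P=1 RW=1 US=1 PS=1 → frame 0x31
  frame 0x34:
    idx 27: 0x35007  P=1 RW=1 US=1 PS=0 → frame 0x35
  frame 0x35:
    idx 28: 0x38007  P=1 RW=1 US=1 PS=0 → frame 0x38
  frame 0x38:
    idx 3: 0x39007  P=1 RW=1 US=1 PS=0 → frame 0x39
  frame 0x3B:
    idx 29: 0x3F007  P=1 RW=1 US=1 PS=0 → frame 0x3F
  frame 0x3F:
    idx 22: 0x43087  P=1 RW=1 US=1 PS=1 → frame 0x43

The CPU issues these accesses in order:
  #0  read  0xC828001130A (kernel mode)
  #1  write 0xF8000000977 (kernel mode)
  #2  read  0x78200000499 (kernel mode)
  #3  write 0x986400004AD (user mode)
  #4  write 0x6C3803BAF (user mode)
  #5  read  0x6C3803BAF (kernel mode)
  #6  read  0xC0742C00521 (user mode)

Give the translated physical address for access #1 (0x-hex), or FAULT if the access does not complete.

Per-access translation:
#0 VA=0xC828001130A (r,kernel):
  lvl0: tbl 0x18, slot 25 ⇒ 0x1B007 (P1/RW1/US1/PS0)
  lvl1: tbl 0x1B, slot 10 ⇒ 0x1C007 (P1/RW1/US1/PS0)
  lvl2: tbl 0x1C, slot 0 ⇒ 0x20007 (P1/RW1/US1/PS0)
  lvl3: tbl 0x20, slot 17 ⇒ 0x23007 (P1/RW1/US1/PS0)
  → PA=0x2330A  (4 entries read)
#1 VA=0xF8000000977 (w,kernel):
  lvl0: tbl 0x18, slot 31 ⇒ 0x25087 (P1/RW1/US1/PS1)
  → PA=0x25977 (huge @L0)  (1 entries read)
#2 VA=0x78200000499 (r,kernel):
  lvl0: tbl 0x18, slot 15 ⇒ 0x27007 (P1/RW1/US1/PS0)
  lvl1: tbl 0x27, slot 8 ⇒ 0x2B087 (P1/RW1/US1/PS1)
  → PA=0x2B499 (huge @L1)  (2 entries read)
#3 VA=0x986400004AD (w,user):
  lvl0: tbl 0x18, slot 19 ⇒ 0x2D007 (P1/RW1/US1/PS0)
  lvl1: tbl 0x2D, slot 25 ⇒ 0x31087 (P1/RW1/US1/PS1)
  → PA=0x314AD (huge @L1)  (2 entries read)
#4 VA=0x6C3803BAF (w,user):
  lvl0: tbl 0x18, slot 0 ⇒ 0x34007 (P1/RW1/US1/PS0)
  lvl1: tbl 0x34, slot 27 ⇒ 0x35007 (P1/RW1/US1/PS0)
  lvl2: tbl 0x35, slot 28 ⇒ 0x38007 (P1/RW1/US1/PS0)
  lvl3: tbl 0x38, slot 3 ⇒ 0x39007 (P1/RW1/US1/PS0)
  → PA=0x39BAF  (4 entries read)
#5 VA=0x6C3803BAF (r,kernel):
  TLB hit vpn=0x6C3803 → PA=0x39BAF
#6 VA=0xC0742C00521 (r,user):
  lvl0: tbl 0x18, slot 24 ⇒ 0x3B007 (P1/RW1/US1/PS0)
  lvl1: tbl 0x3B, slot 29 ⇒ 0x3F007 (P1/RW1/US1/PS0)
  lvl2: tbl 0x3F, slot 22 ⇒ 0x43087 (P1/RW1/US1/PS1)
  → PA=0x43521 (huge @L2)  (3 entries read)

Access #1 PA: 0x25977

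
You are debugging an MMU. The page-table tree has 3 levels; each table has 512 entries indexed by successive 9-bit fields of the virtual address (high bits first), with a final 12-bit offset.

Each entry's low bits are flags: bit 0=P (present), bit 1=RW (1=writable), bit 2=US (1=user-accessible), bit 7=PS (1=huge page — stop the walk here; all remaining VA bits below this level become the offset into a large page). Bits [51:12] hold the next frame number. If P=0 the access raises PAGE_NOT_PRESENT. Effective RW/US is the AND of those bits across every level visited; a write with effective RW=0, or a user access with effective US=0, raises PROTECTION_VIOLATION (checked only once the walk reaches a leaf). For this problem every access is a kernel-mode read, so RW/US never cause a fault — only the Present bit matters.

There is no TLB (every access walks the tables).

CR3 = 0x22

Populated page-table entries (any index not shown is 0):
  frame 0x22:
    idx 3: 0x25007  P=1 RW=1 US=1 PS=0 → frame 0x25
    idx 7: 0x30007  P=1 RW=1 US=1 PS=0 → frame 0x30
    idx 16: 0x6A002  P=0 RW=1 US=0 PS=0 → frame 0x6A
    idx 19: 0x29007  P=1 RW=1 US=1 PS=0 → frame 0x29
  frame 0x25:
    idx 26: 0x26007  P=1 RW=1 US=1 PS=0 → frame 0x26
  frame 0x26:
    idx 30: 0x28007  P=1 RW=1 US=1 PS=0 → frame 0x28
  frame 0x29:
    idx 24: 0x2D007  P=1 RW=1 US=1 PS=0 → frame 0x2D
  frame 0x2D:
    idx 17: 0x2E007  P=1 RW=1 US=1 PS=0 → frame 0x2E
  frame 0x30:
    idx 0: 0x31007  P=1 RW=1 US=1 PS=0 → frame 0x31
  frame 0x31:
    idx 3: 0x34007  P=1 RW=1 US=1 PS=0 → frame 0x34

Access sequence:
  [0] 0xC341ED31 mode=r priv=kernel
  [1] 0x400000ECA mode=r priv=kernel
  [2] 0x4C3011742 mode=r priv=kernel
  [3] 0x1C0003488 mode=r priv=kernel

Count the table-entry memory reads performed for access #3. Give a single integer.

Walk each access:
#0 VA=0xC341ED31 (r,kernel):
  [0] read 0x22 idx=3: raw=0x25007 flags P=1 W=1 U=1 S=0
  [1] read 0x25 idx=26: raw=0x26007 flags P=1 W=1 U=1 S=0
  [2] read 0x26 idx=30: raw=0x28007 flags P=1 W=1 U=1 S=0
  ⇒ phys 0x28D31  [3 reads]
#1 VA=0x400000ECA (r,kernel):
  [0] read 0x22 idx=16: raw=0x6A002 flags P=0 W=1 U=0 S=0
  → PAGE_NOT_PRESENT  (1 entries read)
#2 VA=0x4C3011742 (r,kernel):
  [0] read 0x22 idx=19: raw=0x29007 flags P=1 W=1 U=1 S=0
  [1] read 0x29 idx=24: raw=0x2D007 flags P=1 W=1 U=1 S=0
  [2] read 0x2D idx=17: raw=0x2E007 flags P=1 W=1 U=1 S=0
  ⇒ phys 0x2E742  [3 reads]
#3 VA=0x1C0003488 (r,kernel):
  [0] read 0x22 idx=7: raw=0x30007 flags P=1 W=1 U=1 S=0
  [1] read 0x30 idx=0: raw=0x31007 flags P=1 W=1 U=1 S=0
  [2] read 0x31 idx=3: raw=0x34007 flags P=1 W=1 U=1 S=0
  ⇒ phys 0x34488  [3 reads]

Entries read for #3: 3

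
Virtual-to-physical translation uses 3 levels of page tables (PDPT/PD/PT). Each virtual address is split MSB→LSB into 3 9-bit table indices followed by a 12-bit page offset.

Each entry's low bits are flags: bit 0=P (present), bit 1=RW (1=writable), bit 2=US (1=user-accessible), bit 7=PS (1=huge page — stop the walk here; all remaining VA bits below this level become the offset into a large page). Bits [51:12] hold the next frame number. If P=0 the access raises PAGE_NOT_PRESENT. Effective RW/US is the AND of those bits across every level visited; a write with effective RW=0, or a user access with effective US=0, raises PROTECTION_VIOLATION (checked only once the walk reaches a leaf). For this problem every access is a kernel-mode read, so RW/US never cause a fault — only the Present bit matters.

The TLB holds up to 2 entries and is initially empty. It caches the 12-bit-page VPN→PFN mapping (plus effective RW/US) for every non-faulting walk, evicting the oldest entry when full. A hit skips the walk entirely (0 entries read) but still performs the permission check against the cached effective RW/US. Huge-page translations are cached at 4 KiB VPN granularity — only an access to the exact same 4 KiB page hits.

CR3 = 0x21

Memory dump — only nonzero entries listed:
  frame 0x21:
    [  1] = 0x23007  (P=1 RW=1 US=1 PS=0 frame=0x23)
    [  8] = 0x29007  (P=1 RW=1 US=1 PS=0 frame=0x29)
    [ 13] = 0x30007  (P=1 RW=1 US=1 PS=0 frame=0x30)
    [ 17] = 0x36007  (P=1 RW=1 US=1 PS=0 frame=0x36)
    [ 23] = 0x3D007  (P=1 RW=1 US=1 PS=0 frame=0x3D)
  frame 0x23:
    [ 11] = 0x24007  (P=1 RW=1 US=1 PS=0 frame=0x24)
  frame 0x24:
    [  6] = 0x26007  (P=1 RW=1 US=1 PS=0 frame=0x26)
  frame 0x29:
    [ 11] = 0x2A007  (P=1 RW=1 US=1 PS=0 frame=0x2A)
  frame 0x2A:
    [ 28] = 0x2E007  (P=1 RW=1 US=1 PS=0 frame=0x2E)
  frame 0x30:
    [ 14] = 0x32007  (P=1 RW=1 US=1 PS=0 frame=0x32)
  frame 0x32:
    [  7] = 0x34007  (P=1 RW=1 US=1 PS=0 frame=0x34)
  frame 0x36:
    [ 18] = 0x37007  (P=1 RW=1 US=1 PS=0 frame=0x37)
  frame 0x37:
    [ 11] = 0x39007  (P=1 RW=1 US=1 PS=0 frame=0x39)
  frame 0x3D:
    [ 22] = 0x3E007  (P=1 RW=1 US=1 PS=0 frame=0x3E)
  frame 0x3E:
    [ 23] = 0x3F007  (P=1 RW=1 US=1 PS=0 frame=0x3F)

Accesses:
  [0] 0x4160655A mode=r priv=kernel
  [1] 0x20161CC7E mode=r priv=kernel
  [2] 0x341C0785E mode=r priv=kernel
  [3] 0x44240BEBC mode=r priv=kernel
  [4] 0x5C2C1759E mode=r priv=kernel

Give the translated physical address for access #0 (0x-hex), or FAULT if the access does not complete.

Per-access translation:
#0 VA=0x4160655A (r,kernel):
  L0: frame=0x21 idx=1 entry=0x23007 [P=1 RW=1 US=1 PS=0]
  L1: frame=0x23 idx=11 entry=0x24007 [P=1 RW=1 US=1 PS=0]
  L2: frame=0x24 idx=6 entry=0x26007 [P=1 RW=1 US=1 PS=0]
  ✓ 0x2655A  — 3 lookups
#1 VA=0x20161CC7E (r,kernel):
  L0: frame=0x21 idx=8 entry=0x29007 [P=1 RW=1 US=1 PS=0]
  L1: frame=0x29 idx=11 entry=0x2A007 [P=1 RW=1 US=1 PS=0]
  L2: frame=0x2A idx=28 entry=0x2E007 [P=1 RW=1 US=1 PS=0]
  ✓ 0x2EC7E  — 3 lookups
#2 VA=0x341C0785E (r,kernel):
  L0: frame=0x21 idx=13 entry=0x30007 [P=1 RW=1 US=1 PS=0]
  L1: frame=0x30 idx=14 entry=0x32007 [P=1 RW=1 US=1 PS=0]
  L2: frame=0x32 idx=7 entry=0x34007 [P=1 RW=1 US=1 PS=0]
  ✓ 0x3485E  — 3 lookups
#3 VA=0x44240BEBC (r,kernel):
  L0: frame=0x21 idx=17 entry=0x36007 [P=1 RW=1 US=1 PS=0]
  L1: frame=0x36 idx=18 entry=0x37007 [P=1 RW=1 US=1 PS=0]
  L2: frame=0x37 idx=11 entry=0x39007 [P=1 RW=1 US=1 PS=0]
  ✓ 0x39EBC  — 3 lookups
#4 VA=0x5C2C1759E (r,kernel):
  L0: frame=0x21 idx=23 entry=0x3D007 [P=1 RW=1 US=1 PS=0]
  L1: frame=0x3D idx=22 entry=0x3E007 [P=1 RW=1 US=1 PS=0]
  L2: frame=0x3E idx=23 entry=0x3F007 [P=1 RW=1 US=1 PS=0]
  ✓ 0x3F59E  — 3 lookups

Access #0 PA: 0x2655A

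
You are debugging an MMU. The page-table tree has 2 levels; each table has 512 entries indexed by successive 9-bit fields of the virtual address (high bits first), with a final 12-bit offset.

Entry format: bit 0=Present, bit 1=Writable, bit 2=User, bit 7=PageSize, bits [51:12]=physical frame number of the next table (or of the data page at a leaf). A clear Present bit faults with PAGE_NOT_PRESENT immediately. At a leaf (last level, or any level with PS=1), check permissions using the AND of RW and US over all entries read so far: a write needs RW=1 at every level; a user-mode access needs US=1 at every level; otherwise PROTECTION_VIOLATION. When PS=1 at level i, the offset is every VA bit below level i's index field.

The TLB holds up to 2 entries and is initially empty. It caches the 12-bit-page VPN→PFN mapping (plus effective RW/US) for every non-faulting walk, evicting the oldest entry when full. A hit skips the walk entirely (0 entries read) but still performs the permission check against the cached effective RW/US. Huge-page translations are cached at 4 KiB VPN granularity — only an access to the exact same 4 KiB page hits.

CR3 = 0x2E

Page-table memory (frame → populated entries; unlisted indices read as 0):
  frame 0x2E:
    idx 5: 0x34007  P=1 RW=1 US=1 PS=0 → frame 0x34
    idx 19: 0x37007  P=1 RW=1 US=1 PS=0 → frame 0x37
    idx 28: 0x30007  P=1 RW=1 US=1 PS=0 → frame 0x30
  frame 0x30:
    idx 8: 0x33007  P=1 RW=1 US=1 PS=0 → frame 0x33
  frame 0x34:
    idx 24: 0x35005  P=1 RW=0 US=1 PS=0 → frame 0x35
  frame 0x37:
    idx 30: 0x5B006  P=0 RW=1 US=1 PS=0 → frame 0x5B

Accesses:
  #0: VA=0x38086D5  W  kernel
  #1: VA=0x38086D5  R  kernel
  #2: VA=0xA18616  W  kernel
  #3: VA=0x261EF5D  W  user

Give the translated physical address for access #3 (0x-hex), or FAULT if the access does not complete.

Per-access translation:
#0 VA=0x38086D5 (w,kernel):
  lvl0: tbl 0x2E, slot 28 ⇒ 0x30007 (P1/RW1/US1/PS0)
  lvl1: tbl 0x30, slot 8 ⇒ 0x33007 (P1/RW1/US1/PS0)
  → PA=0x336D5  (2 entries read)
#1 VA=0x38086D5 (r,kernel):
  TLB hit vpn=0x3808 → PA=0x336D5
#2 VA=0xA18616 (w,kernel):
  lvl0: tbl 0x2E, slot 5 ⇒ 0x34007 (P1/RW1/US1/PS0)
  lvl1: tbl 0x34, slot 24 ⇒ 0x35005 (P1/RW0/US1/PS0)
  ✗ PROTECTION_VIOLATION  [2 reads]
#3 VA=0x261EF5D (w,user):
  lvl0: tbl 0x2E, slot 19 ⇒ 0x37007 (P1/RW1/US1/PS0)
  lvl1: tbl 0x37, slot 30 ⇒ 0x5B006 (P0/RW1/US1/PS0)
  ✗ PAGE_NOT_PRESENT  [2 reads]

Access #3 PA: FAULT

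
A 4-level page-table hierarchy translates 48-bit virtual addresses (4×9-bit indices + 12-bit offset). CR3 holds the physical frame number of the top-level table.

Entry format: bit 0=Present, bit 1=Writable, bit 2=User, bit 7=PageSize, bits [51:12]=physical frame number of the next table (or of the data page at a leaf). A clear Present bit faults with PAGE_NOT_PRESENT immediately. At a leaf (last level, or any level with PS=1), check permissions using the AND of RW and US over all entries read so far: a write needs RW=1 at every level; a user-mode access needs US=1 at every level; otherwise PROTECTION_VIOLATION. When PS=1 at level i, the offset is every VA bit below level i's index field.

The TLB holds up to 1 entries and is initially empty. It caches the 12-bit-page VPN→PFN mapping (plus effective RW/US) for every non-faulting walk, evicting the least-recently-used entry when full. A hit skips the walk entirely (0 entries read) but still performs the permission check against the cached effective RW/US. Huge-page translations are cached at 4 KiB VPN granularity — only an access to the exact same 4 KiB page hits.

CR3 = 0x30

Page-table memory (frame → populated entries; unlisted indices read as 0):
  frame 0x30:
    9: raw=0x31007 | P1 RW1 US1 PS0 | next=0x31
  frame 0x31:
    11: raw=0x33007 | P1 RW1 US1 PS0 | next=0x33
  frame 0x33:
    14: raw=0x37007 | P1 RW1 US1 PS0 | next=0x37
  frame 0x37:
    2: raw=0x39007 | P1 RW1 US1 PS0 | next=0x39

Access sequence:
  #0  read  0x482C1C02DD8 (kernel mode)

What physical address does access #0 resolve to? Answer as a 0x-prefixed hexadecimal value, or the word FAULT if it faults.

Per-access translation:
#0 VA=0x482C1C02DD8 (r,kernel):
  lvl0: tbl 0x30, slot 9 ⇒ 0x31007 (P1/RW1/US1/PS0)
  lvl1: tbl 0x31, slot 11 ⇒ 0x33007 (P1/RW1/US1/PS0)
  lvl2: tbl 0x33, slot 14 ⇒ 0x37007 (P1/RW1/US1/PS0)
  lvl3: tbl 0x37, slot 2 ⇒ 0x39007 (P1/RW1/US1/PS0)
  ⇒ phys 0x39DD8  [4 reads]

Access #0 PA: 0x39DD8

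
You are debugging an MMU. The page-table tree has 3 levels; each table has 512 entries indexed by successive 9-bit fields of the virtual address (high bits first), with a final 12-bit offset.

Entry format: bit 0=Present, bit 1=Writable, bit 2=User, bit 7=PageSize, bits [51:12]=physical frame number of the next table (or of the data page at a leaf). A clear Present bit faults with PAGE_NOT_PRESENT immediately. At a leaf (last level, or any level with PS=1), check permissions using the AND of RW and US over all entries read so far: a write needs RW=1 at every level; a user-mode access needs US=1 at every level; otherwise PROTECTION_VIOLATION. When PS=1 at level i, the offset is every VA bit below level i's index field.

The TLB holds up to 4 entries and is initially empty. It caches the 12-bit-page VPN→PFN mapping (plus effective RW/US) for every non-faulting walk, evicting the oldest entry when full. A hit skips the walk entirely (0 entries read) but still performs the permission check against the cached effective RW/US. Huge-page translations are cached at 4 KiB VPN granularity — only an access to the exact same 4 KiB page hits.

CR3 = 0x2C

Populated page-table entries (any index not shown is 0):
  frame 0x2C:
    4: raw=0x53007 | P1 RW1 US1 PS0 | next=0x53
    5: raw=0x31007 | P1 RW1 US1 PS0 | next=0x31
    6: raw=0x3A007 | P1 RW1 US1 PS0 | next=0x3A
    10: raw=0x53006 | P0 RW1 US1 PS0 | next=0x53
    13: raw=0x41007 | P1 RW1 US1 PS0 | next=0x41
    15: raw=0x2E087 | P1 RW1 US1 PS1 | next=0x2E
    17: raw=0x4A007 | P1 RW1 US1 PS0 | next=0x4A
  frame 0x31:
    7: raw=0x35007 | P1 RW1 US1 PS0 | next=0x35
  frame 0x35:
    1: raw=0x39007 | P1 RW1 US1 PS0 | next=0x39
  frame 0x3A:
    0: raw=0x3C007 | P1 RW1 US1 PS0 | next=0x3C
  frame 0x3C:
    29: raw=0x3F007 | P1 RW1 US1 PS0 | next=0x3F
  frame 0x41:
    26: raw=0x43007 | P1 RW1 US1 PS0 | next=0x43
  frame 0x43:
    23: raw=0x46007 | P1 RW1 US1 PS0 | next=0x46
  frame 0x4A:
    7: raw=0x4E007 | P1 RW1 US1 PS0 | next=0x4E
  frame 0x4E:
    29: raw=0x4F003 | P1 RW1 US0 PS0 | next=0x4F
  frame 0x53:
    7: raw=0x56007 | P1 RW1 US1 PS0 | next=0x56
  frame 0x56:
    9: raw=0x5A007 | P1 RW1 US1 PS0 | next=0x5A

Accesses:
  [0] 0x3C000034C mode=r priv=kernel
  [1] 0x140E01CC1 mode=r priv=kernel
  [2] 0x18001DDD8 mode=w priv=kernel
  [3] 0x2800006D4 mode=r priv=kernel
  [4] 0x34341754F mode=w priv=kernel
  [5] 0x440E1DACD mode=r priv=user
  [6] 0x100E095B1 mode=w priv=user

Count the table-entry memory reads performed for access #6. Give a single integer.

Per-access translation:
#0 VA=0x3C000034C (r,kernel):
  L0: frame=0x2C idx=15 entry=0x2E087 [P=1 RW=1 US=1 PS=1]
  → PA=0x2E34C (huge @L0)  (1 entries read)
#1 VA=0x140E01CC1 (r,kernel):
  L0: frame=0x2C idx=5 entry=0x31007 [P=1 RW=1 US=1 PS=0]
  L1: frame=0x31 idx=7 entry=0x35007 [P=1 RW=1 US=1 PS=0]
  L2: frame=0x35 idx=1 entry=0x39007 [P=1 RW=1 US=1 PS=0]
  → PA=0x39CC1  (3 entries read)
#2 VA=0x18001DDD8 (w,kernel):
  L0: frame=0x2C idx=6 entry=0x3A007 [P=1 RW=1 US=1 PS=0]
  L1: frame=0x3A idx=0 entry=0x3C007 [P=1 RW=1 US=1 PS=0]
  L2: frame=0x3C idx=29 entry=0x3F007 [P=1 RW=1 US=1 PS=0]
  → PA=0x3FDD8  (3 entries read)
#3 VA=0x2800006D4 (r,kernel):
  L0: frame=0x2C idx=10 entry=0x53006 [P=0 RW=1 US=1 PS=0]
  → PAGE_NOT_PRESENT  (1 entries read)
#4 VA=0x34341754F (w,kernel):
  L0: frame=0x2C idx=13 entry=0x41007 [P=1 RW=1 US=1 PS=0]
  L1: frame=0x41 idx=26 entry=0x43007 [P=1 RW=1 US=1 PS=0]
  L2: frame=0x43 idx=23 entry=0x46007 [P=1 RW=1 US=1 PS=0]
  → PA=0x4654F  (3 entries read)
#5 VA=0x440E1DACD (r,user):
  L0: frame=0x2C idx=17 entry=0x4A007 [P=1 RW=1 US=1 PS=0]
  L1: frame=0x4A idx=7 entry=0x4E007 [P=1 RW=1 US=1 PS=0]
  L2: frame=0x4E idx=29 entry=0x4F003 [P=1 RW=1 US=0 PS=0]
  → PROTECTION_VIOLATION  (3 entries read)
#6 VA=0x100E095B1 (w,user):
  L0: frame=0x2C idx=4 entry=0x53007 [P=1 RW=1 US=1 PS=0]
  L1: frame=0x53 idx=7 entry=0x56007 [P=1 RW=1 US=1 PS=0]
  L2: frame=0x56 idx=9 entry=0x5A007 [P=1 RW=1 US=1 PS=0]
  → PA=0x5A5B1  (3 entries read)

Entries read for #6: 3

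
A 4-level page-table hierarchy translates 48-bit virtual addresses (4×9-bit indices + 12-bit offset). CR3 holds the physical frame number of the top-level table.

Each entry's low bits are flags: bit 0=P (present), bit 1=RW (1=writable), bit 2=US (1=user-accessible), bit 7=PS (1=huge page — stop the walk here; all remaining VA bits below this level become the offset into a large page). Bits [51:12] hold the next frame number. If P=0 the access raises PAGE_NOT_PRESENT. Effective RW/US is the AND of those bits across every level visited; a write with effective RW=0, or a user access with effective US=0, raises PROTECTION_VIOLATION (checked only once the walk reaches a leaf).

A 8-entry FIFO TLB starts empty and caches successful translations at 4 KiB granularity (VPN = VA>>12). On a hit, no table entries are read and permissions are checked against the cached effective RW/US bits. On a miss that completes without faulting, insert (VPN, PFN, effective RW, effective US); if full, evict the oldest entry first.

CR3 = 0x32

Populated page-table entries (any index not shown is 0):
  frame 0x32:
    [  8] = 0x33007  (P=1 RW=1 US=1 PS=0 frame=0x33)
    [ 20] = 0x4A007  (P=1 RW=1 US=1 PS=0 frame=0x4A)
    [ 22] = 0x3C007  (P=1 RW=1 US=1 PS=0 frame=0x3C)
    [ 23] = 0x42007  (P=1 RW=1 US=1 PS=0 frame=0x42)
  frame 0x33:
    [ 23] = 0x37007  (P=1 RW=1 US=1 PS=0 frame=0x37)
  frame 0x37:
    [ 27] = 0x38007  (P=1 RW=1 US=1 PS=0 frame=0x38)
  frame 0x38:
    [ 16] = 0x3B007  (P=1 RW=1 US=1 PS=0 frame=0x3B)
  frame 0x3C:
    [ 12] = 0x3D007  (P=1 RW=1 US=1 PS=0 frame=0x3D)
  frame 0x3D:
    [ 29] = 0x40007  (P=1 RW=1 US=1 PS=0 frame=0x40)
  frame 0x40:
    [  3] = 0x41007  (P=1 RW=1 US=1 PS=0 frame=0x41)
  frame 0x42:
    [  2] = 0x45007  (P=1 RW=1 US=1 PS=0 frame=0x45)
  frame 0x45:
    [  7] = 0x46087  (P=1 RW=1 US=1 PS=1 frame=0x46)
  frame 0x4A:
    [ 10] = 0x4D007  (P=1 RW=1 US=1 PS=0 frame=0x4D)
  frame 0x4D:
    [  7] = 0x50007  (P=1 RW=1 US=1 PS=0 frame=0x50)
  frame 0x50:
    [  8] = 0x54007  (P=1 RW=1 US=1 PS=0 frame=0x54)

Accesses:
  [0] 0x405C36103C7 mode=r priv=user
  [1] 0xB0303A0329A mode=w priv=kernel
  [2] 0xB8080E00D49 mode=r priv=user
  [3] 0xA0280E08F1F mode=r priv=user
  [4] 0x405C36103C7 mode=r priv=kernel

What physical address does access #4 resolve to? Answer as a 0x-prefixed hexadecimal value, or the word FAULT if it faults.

Walk each access:
#0 VA=0x405C36103C7 (r,user):
  lvl0: tbl 0x32, slot 8 ⇒ 0x33007 (P1/RW1/US1/PS0)
  lvl1: tbl 0x33, slot 23 ⇒ 0x37007 (P1/RW1/US1/PS0)
  lvl2: tbl 0x37, slot 27 ⇒ 0x38007 (P1/RW1/US1/PS0)
  lvl3: tbl 0x38, slot 16 ⇒ 0x3B007 (P1/RW1/US1/PS0)
  ✓ 0x3B3C7  — 4 lookups
#1 VA=0xB0303A0329A (w,kernel):
  lvl0: tbl 0x32, slot 22 ⇒ 0x3C007 (P1/RW1/US1/PS0)
  lvl1: tbl 0x3C, slot 12 ⇒ 0x3D007 (P1/RW1/US1/PS0)
  lvl2: tbl 0x3D, slot 29 ⇒ 0x40007 (P1/RW1/US1/PS0)
  lvl3: tbl 0x40, slot 3 ⇒ 0x41007 (P1/RW1/US1/PS0)
  ✓ 0x4129A  — 4 lookups
#2 VA=0xB8080E00D49 (r,user):
  lvl0: tbl 0x32, slot 23 ⇒ 0x42007 (P1/RW1/US1/PS0)
  lvl1: tbl 0x42, slot 2 ⇒ 0x45007 (P1/RW1/US1/PS0)
  lvl2: tbl 0x45, slot 7 ⇒ 0x46087 (P1/RW1/US1/PS1)
  ✓ 0x46D49 (huge @L2)  — 3 lookups
#3 VA=0xA0280E08F1F (r,user):
  lvl0: tbl 0x32, slot 20 ⇒ 0x4A007 (P1/RW1/US1/PS0)
  lvl1: tbl 0x4A, slot 10 ⇒ 0x4D007 (P1/RW1/US1/PS0)
  lvl2: tbl 0x4D, slot 7 ⇒ 0x50007 (P1/RW1/US1/PS0)
  lvl3: tbl 0x50, slot 8 ⇒ 0x54007 (P1/RW1/US1/PS0)
  ✓ 0x54F1F  — 4 lookups
#4 VA=0x405C36103C7 (r,kernel):
  TLB hit vpn=0x405C3610 → PA=0x3B3C7

Access #4 PA: 0x3B3C7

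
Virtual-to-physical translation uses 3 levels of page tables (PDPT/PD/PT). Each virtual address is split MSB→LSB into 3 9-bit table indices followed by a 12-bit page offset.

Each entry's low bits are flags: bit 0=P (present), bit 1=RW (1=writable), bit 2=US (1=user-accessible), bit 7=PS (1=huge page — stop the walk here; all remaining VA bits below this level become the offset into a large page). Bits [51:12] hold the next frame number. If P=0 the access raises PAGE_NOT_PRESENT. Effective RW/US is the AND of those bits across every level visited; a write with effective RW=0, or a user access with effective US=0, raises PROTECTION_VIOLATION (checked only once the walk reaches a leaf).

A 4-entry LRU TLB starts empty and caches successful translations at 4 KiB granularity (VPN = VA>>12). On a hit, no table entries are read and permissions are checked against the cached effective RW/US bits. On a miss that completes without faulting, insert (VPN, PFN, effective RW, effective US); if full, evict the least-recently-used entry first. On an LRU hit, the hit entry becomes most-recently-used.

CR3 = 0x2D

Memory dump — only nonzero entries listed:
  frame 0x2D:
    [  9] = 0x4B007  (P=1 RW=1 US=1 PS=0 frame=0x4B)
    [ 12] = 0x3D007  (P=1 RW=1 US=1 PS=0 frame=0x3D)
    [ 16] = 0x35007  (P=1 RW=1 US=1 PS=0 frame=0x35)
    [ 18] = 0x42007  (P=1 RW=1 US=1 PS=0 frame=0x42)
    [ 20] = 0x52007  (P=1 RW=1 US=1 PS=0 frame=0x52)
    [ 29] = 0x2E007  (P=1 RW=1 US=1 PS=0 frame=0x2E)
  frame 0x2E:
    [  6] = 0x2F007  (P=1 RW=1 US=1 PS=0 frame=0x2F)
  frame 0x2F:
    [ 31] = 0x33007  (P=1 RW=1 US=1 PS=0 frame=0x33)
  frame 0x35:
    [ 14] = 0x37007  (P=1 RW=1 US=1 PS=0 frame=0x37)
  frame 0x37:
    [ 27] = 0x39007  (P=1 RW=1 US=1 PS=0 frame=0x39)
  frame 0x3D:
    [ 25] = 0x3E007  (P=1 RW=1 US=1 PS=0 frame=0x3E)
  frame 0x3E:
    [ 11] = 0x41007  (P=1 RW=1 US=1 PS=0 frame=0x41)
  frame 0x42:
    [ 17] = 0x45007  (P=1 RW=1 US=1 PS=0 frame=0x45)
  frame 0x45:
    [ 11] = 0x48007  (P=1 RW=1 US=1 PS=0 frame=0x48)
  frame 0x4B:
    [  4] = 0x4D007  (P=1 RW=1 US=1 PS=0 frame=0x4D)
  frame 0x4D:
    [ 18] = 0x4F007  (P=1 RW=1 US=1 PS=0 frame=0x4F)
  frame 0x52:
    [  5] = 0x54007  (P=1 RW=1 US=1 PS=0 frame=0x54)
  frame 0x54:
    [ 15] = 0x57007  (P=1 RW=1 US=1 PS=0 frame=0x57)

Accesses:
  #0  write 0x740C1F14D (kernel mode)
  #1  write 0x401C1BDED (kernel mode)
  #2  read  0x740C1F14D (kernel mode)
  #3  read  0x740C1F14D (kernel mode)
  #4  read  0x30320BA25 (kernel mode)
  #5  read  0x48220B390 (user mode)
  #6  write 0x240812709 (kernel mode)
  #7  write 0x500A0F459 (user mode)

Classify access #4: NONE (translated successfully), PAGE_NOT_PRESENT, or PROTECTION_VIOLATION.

Per-access translation:
#0 VA=0x740C1F14D (w,kernel):
  [0] read 0x2D idx=29: raw=0x2E007 flags P=1 W=1 U=1 S=0
  [1] read 0x2E idx=6: raw=0x2F007 flags P=1 W=1 U=1 S=0
  [2] read 0x2F idx=31: raw=0x33007 flags P=1 W=1 U=1 S=0
  ✓ 0x3314D  — 3 lookups
#1 VA=0x401C1BDED (w,kernel):
  [0] read 0x2D idx=16: raw=0x35007 flags P=1 W=1 U=1 S=0
  [1] read 0x35 idx=14: raw=0x37007 flags P=1 W=1 U=1 S=0
  [2] read 0x37 idx=27: raw=0x39007 flags P=1 W=1 U=1 S=0
  ✓ 0x39DED  — 3 lookups
#2 VA=0x740C1F14D (r,kernel):
  TLB hit vpn=0x740C1F → PA=0x3314D
#3 VA=0x740C1F14D (r,kernel):
  TLB hit vpn=0x740C1F → PA=0x3314D
#4 VA=0x30320BA25 (r,kernel):
  [0] read 0x2D idx=12: raw=0x3D007 flags P=1 W=1 U=1 S=0
  [1] read 0x3D idx=25: raw=0x3E007 flags P=1 W=1 U=1 S=0
  [2] read 0x3E idx=11: raw=0x41007 flags P=1 W=1 U=1 S=0
  ✓ 0x41A25  — 3 lookups
#5 VA=0x48220B390 (r,user):
  [0] read 0x2D idx=18: raw=0x42007 flags P=1 W=1 U=1 S=0
  [1] read 0x42 idx=17: raw=0x45007 flags P=1 W=1 U=1 S=0
  [2] read 0x45 idx=11: raw=0x48007 flags P=1 W=1 U=1 S=0
  ✓ 0x48390  — 3 lookups
#6 VA=0x240812709 (w,kernel):
  [0] read 0x2D idx=9: raw=0x4B007 flags P=1 W=1 U=1 S=0
  [1] read 0x4B idx=4: raw=0x4D007 flags P=1 W=1 U=1 S=0
  [2] read 0x4D idx=18: raw=0x4F007 flags P=1 W=1 U=1 S=0
  ✓ 0x4F709  — 3 lookups
#7 VA=0x500A0F459 (w,user):
  [0] read 0x2D idx=20: raw=0x52007 flags P=1 W=1 U=1 S=0
  [1] read 0x52 idx=5: raw=0x54007 flags P=1 W=1 U=1 S=0
  [2] read 0x54 idx=15: raw=0x57007 flags P=1 W=1 U=1 S=0
  ✓ 0x57459  — 3 lookups

Access #4 fault: NONE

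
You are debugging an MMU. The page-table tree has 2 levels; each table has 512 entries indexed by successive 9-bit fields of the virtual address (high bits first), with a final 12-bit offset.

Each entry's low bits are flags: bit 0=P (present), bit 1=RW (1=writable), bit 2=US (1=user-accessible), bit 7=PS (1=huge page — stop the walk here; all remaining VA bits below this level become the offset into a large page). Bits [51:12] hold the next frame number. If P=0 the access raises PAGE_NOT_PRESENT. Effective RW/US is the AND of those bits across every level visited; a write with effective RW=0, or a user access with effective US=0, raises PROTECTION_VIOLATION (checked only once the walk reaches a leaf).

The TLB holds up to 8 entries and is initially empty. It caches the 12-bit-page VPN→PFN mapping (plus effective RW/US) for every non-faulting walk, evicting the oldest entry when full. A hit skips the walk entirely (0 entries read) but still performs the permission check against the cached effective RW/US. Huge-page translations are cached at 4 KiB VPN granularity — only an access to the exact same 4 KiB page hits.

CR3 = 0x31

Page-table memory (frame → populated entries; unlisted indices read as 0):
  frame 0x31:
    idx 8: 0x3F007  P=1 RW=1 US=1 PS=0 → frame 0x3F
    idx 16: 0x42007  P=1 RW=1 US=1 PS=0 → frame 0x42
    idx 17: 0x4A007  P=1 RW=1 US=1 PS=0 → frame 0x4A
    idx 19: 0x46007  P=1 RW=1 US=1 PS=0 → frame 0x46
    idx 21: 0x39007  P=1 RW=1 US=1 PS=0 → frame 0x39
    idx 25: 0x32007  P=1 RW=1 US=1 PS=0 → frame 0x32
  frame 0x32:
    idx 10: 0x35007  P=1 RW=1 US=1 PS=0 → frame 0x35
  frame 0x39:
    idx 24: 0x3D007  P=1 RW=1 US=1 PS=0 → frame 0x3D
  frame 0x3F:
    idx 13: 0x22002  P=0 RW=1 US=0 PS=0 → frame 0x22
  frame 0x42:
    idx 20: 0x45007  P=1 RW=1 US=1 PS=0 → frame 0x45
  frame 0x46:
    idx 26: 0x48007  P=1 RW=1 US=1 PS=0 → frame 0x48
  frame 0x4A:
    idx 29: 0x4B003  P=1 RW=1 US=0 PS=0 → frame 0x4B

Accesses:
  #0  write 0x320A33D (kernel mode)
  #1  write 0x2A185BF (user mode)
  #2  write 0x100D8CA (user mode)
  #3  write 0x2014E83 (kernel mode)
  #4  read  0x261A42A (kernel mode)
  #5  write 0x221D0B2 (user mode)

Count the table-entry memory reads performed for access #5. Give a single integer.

Walk each access:
#0 VA=0x320A33D (w,kernel):
  [0] read 0x31 idx=25: raw=0x32007 flags P=1 W=1 U=1 S=0
  [1] read 0x32 idx=10: raw=0x35007 flags P=1 W=1 U=1 S=0
  ⇒ phys 0x3533D  [2 reads]
#1 VA=0x2A185BF (w,user):
  [0] read 0x31 idx=21: raw=0x39007 flags P=1 W=1 U=1 S=0
  [1] read 0x39 idx=24: raw=0x3D007 flags P=1 W=1 U=1 S=0
  ⇒ phys 0x3D5BF  [2 reads]
#2 VA=0x100D8CA (w,user):
  [0] read 0x31 idx=8: raw=0x3F007 flags P=1 W=1 U=1 S=0
  [1] read 0x3F idx=13: raw=0x22002 flags P=0 W=1 U=0 S=0
  ⇒ fault: PAGE_NOT_PRESENT  — 2 lookups
#3 VA=0x2014E83 (w,kernel):
  [0] read 0x31 idx=16: raw=0x42007 flags P=1 W=1 U=1 S=0
  [1] read 0x42 idx=20: raw=0x45007 flags P=1 W=1 U=1 S=0
  ⇒ phys 0x45E83  [2 reads]
#4 VA=0x261A42A (r,kernel):
  [0] read 0x31 idx=19: raw=0x46007 flags P=1 W=1 U=1 S=0
  [1] read 0x46 idx=26: raw=0x48007 flags P=1 W=1 U=1 S=0
  ⇒ phys 0x4842A  [2 reads]
#5 VA=0x221D0B2 (w,user):
  [0] read 0x31 idx=17: raw=0x4A007 flags P=1 W=1 U=1 S=0
  [1] read 0x4A idx=29: raw=0x4B003 flags P=1 W=1 U=0 S=0
  ⇒ fault: PROTECTION_VIOLATION  — 2 lookups

Entries read for #5: 2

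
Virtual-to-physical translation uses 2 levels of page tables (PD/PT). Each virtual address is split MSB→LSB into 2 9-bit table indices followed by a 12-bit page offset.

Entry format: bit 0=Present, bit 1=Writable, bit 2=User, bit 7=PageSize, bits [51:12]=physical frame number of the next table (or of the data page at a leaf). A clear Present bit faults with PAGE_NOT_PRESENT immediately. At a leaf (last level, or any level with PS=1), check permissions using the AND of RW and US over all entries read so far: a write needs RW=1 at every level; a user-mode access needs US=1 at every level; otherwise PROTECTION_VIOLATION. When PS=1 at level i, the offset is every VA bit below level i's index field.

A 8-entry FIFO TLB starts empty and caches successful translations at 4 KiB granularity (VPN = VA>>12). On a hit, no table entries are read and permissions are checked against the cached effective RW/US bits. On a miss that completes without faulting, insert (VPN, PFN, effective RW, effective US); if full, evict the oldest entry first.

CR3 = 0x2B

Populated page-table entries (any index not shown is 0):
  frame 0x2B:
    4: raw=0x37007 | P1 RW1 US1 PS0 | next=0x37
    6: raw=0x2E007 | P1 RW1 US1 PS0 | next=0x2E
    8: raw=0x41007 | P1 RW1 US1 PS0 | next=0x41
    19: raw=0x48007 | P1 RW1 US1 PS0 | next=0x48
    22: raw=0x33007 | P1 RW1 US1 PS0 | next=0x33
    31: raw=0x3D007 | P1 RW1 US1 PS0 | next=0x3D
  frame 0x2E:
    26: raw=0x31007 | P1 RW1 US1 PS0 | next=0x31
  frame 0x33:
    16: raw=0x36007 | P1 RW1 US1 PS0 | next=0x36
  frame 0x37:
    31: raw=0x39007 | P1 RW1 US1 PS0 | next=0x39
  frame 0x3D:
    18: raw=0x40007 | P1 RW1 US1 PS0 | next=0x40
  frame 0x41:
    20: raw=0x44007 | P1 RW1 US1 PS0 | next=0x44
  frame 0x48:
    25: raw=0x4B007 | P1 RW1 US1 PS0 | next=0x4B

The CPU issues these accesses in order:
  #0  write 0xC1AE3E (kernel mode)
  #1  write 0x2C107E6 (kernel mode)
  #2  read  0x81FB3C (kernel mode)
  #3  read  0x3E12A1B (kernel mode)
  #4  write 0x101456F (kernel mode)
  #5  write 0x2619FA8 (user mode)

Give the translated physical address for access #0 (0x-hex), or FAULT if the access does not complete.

Per-access translation:
#0 VA=0xC1AE3E (w,kernel):
  L0 @0x2B[6] → 0x2E007  P=1,RW=1,US=1,PS=0
  L1 @0x2E[26] → 0x31007  P=1,RW=1,US=1,PS=0
  ⇒ phys 0x31E3E  [2 reads]
#1 VA=0x2C107E6 (w,kernel):
  L0 @0x2B[22] → 0x33007  P=1,RW=1,US=1,PS=0
  L1 @0x33[16] → 0x36007  P=1,RW=1,US=1,PS=0
  ⇒ phys 0x367E6  [2 reads]
#2 VA=0x81FB3C (r,kernel):
  L0 @0x2B[4] → 0x37007  P=1,RW=1,US=1,PS=0
  L1 @0x37[31] → 0x39007  P=1,RW=1,US=1,PS=0
  ⇒ phys 0x39B3C  [2 reads]
#3 VA=0x3E12A1B (r,kernel):
  L0 @0x2B[31] → 0x3D007  P=1,RW=1,US=1,PS=0
  L1 @0x3D[18] → 0x40007  P=1,RW=1,US=1,PS=0
  ⇒ phys 0x40A1B  [2 reads]
#4 VA=0x101456F (w,kernel):
  L0 @0x2B[8] → 0x41007  P=1,RW=1,US=1,PS=0
  L1 @0x41[20] → 0x44007  P=1,RW=1,US=1,PS=0
  ⇒ phys 0x4456F  [2 reads]
#5 VA=0x2619FA8 (w,user):
  L0 @0x2B[19] → 0x48007  P=1,RW=1,US=1,PS=0
  L1 @0x48[25] → 0x4B007  P=1,RW=1,US=1,PS=0
  ⇒ phys 0x4BFA8  [2 reads]

Access #0 PA: 0x31E3E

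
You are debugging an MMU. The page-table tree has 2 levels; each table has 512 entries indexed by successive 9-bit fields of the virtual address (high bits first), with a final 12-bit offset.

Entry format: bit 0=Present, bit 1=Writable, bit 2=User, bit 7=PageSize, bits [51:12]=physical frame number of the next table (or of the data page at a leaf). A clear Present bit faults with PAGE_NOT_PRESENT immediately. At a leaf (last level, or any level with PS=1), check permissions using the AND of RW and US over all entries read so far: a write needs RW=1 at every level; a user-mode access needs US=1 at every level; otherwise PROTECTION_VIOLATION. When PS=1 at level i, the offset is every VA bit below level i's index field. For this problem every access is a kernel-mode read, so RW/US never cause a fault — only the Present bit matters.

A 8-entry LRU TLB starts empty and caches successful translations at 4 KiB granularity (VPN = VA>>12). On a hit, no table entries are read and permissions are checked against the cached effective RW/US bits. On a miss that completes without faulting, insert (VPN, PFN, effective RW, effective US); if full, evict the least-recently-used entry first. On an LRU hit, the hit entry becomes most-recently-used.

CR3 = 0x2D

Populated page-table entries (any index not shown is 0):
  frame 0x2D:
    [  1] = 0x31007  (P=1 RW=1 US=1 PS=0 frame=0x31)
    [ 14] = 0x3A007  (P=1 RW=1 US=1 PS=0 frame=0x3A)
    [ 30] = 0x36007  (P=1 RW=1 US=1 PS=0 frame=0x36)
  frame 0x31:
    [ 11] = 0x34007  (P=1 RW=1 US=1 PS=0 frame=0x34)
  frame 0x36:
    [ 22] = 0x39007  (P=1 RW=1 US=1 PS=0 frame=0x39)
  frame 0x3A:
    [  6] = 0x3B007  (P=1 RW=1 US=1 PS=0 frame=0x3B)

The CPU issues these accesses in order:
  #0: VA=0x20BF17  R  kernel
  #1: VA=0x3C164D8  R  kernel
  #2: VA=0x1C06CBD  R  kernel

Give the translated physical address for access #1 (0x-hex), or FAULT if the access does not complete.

Per-access translation:
#0 VA=0x20BF17 (r,kernel):
  L0: frame=0x2D idx=1 entry=0x31007 [P=1 RW=1 US=1 PS=0]
  L1: frame=0x31 idx=11 entry=0x34007 [P=1 RW=1 US=1 PS=0]
  ⇒ phys 0x34F17  [2 reads]
#1 VA=0x3C164D8 (r,kernel):
  L0: frame=0x2D idx=30 entry=0x36007 [P=1 RW=1 US=1 PS=0]
  L1: frame=0x36 idx=22 entry=0x39007 [P=1 RW=1 US=1 PS=0]
  ⇒ phys 0x394D8  [2 reads]
#2 VA=0x1C06CBD (r,kernel):
  L0: frame=0x2D idx=14 entry=0x3A007 [P=1 RW=1 US=1 PS=0]
  L1: frame=0x3A idx=6 entry=0x3B007 [P=1 RW=1 US=1 PS=0]
  ⇒ phys 0x3BCBD  [2 reads]

Access #1 PA: 0x394D8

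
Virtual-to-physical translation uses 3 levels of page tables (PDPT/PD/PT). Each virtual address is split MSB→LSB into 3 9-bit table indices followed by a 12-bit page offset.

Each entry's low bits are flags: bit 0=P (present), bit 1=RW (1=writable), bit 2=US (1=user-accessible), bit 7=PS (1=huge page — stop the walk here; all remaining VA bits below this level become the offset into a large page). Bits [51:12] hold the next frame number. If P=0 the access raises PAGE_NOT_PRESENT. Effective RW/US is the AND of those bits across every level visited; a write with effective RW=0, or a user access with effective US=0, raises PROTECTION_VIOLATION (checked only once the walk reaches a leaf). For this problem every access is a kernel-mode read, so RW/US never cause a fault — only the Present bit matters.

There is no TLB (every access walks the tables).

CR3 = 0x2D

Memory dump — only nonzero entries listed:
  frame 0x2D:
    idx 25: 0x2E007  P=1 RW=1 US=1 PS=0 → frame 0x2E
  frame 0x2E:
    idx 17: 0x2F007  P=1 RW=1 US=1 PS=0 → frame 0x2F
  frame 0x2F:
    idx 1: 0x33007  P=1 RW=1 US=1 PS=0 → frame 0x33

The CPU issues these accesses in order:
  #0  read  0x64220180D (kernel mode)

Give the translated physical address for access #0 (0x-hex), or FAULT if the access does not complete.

Per-access translation:
#0 VA=0x64220180D (r,kernel):
  L0 @0x2D[25] → 0x2E007  P=1,RW=1,US=1,PS=0
  L1 @0x2E[17] → 0x2F007  P=1,RW=1,US=1,PS=0
  L2 @0x2F[1] → 0x33007  P=1,RW=1,US=1,PS=0
  ✓ 0x3380D  — 3 lookups

Access #0 PA: 0x3380D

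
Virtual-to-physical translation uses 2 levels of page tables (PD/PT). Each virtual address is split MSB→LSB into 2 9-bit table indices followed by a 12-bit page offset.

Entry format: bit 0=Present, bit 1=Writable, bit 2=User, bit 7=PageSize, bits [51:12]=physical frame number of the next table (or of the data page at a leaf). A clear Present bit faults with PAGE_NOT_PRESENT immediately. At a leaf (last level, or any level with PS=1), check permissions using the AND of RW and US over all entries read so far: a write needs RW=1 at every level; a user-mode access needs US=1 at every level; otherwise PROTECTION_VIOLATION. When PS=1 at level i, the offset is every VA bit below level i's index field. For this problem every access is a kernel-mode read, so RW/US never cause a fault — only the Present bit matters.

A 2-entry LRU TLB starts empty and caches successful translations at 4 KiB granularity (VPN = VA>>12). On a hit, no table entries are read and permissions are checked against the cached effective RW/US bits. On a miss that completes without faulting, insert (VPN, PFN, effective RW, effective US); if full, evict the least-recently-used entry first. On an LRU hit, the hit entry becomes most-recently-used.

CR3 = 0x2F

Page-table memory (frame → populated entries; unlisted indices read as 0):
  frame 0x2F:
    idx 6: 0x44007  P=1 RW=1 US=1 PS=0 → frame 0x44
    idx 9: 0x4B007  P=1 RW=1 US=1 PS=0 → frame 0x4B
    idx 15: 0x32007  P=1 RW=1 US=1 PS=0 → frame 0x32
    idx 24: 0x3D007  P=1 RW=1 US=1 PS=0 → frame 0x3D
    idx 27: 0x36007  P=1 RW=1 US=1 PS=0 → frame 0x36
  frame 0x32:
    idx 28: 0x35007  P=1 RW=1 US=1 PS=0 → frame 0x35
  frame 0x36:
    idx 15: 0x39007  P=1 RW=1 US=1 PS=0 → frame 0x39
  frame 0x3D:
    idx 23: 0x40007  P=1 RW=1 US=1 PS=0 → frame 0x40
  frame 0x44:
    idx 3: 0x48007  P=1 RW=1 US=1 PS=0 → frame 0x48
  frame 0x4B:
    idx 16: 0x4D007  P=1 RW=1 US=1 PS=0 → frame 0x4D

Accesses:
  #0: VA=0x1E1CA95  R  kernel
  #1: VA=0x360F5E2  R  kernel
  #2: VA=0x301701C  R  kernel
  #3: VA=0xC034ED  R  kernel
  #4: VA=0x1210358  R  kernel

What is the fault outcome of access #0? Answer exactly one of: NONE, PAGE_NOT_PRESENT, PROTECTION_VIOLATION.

Walk each access:
#0 VA=0x1E1CA95 (r,kernel):
  lvl0: tbl 0x2F, slot 15 ⇒ 0x32007 (P1/RW1/US1/PS0)
  lvl1: tbl 0x32, slot 28 ⇒ 0x35007 (P1/RW1/US1/PS0)
  ⇒ phys 0x35A95  [2 reads]
#1 VA=0x360F5E2 (r,kernel):
  lvl0: tbl 0x2F, slot 27 ⇒ 0x36007 (P1/RW1/US1/PS0)
  lvl1: tbl 0x36, slot 15 ⇒ 0x39007 (P1/RW1/US1/PS0)
  ⇒ phys 0x395E2  [2 reads]
#2 VA=0x301701C (r,kernel):
  lvl0: tbl 0x2F, slot 24 ⇒ 0x3D007 (P1/RW1/US1/PS0)
  lvl1: tbl 0x3D, slot 23 ⇒ 0x40007 (P1/RW1/US1/PS0)
  ⇒ phys 0x4001C  [2 reads]
#3 VA=0xC034ED (r,kernel):
  lvl0: tbl 0x2F, slot 6 ⇒ 0x44007 (P1/RW1/US1/PS0)
  lvl1: tbl 0x44, slot 3 ⇒ 0x48007 (P1/RW1/US1/PS0)
  ⇒ phys 0x484ED  [2 reads]
#4 VA=0x1210358 (r,kernel):
  lvl0: tbl 0x2F, slot 9 ⇒ 0x4B007 (P1/RW1/US1/PS0)
  lvl1: tbl 0x4B, slot 16 ⇒ 0x4D007 (P1/RW1/US1/PS0)
  ⇒ phys 0x4D358  [2 reads]

Access #0 fault: NONE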